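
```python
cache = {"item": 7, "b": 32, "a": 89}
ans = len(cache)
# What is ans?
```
Trace:
  cache={'item': 7, 'b': 32, 'a': 89}
  cache={'item': 7, 'b': 32, 'a': 89}, ans=3

Final answer: 3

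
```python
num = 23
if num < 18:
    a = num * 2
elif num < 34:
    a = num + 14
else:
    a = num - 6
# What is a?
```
Trace:
  num=23
  num=23, a=37

Final answer: 37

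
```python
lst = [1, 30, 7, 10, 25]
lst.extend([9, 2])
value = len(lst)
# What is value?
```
Trace:
  lst=[1, 30, 7, 10, 25]
  lst=[1, 30, 7, 10, 25, 9, 2]
  lst=[1, 30, 7, 10, 25, 9, 2], value=7

Final answer: 7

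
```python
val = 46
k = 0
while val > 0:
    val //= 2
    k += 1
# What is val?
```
Trace:
  val=46
  val=46, k=0
  val=23, k=1
  val=11, k=2
  val=5, k=3
  val=2, k=4
  val=1, k=5
  val=0, k=6

Final answer: 0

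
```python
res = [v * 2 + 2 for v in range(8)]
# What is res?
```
Trace:
  v=0
  v=1
  v=2
  v=3
  v=4
  v=5
  v=6
  v=7
  res=[2, 4, 6, 8, 10, 12, 14, 16]

Final answer: [2, 4, 6, 8, 10, 12, 14, 16]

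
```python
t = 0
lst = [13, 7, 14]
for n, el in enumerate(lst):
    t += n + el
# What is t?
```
Trace:
  t=0
  t=13, n=0, el=13
  t=21, n=1, el=7
  t=37, n=2, el=14

Final answer: 37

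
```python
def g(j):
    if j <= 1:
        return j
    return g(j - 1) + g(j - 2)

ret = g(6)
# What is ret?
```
Call trace (a repeated sub-call is expanded the first time; later identical calls just restate its return value):
g(j=6)
  g(j=5)
    g(j=4)
      g(j=3)
        g(j=2)
          g(j=1)
          -> return 1
          g(j=0)
          -> return 0
        -> return 1
        g(j=1)
        -> return 1
      -> return 2
      g(j=2) -> return 1  (same call as traced above)
    -> return 3
    g(j=3) -> return 2  (same call as traced above)
  -> return 5
  g(j=4) -> return 3  (same call as traced above)
-> return 8

Final answer: 8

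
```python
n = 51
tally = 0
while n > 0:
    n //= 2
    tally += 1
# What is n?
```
Trace:
  n=51
  n=51, tally=0
  n=25, tally=1
  n=12, tally=2
  n=6, tally=3
  n=3, tally=4
  n=1, tally=5
  n=0, tally=6

Final answer: 0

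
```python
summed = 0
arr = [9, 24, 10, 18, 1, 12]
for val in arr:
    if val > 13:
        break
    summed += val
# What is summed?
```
Trace:
  summed=0
  summed=9, val=9
  summed=9, val=24

Final answer: 9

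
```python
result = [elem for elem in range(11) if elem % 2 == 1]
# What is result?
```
Trace:
  elem=0
  elem=1
  elem=2
  elem=3
  elem=4
  elem=5
  elem=6
  elem=7
  elem=8
  elem=9
  elem=10
  result=[1, 3, 5, 7, 9]

Final answer: [1, 3, 5, 7, 9]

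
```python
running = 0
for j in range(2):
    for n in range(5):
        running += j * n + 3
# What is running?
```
Trace:
  running=0
  running=3, j=0, n=0
  running=6, j=0, n=1
  running=9, j=0, n=2
  running=12, j=0, n=3
  running=15, j=0, n=4
  running=18, j=1, n=0
  running=22, j=1, n=1
  running=27, j=1, n=2
  running=33, j=1, n=3
  running=40, j=1, n=4

Final answer: 40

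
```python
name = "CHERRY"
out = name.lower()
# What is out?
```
Trace:
  name='CHERRY'
  name='CHERRY', out='cherry'

Final answer: 'cherry'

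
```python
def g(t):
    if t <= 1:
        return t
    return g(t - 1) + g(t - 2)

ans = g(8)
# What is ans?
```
Call trace (a repeated sub-call is expanded the first time; later identical calls just restate its return value):
g(t=8)
  g(t=7)
    g(t=6)
      g(t=5)
        g(t=4)
          g(t=3)
            g(t=2)
              g(t=1)
              -> return 1
              g(t=0)
              -> return 0
            -> return 1
            g(t=1)
            -> return 1
          -> return 2
          g(t=2) -> return 1  (same call as traced above)
        -> return 3
        g(t=3) -> return 2  (same call as traced above)
      -> return 5
      g(t=4) -> return 3  (same call as traced above)
    -> return 8
    g(t=5) -> return 5  (same call as traced above)
  -> return 13
  g(t=6) -> return 8  (same call as traced above)
-> return 21

Final answer: 21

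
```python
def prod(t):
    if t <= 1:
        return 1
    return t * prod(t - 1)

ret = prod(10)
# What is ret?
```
Call trace:
prod(t=10)
  prod(t=9)
    prod(t=8)
      prod(t=7)
        prod(t=6)
          prod(t=5)
            prod(t=4)
              prod(t=3)
                prod(t=2)
                  prod(t=1)
                  -> return 1
                -> return 2
              -> return 6
            -> return 24
          -> return 120
        -> return 720
      -> return 5040
    -> return 40320
  -> return 362880
-> return 3628800

Final answer: 3628800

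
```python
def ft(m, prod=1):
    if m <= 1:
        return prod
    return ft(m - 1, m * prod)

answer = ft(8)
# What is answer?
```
Call trace:
ft(m=8, prod=1)
  ft(m=7, prod=8)
    ft(m=6, prod=56)
      ft(m=5, prod=336)
        ft(m=4, prod=1680)
          ft(m=3, prod=6720)
            ft(m=2, prod=20160)
              ft(m=1, prod=40320)
              -> return 40320
            -> return 40320
          -> return 40320
        -> return 40320
      -> return 40320
    -> return 40320
  -> return 40320
-> return 40320

Final answer: 40320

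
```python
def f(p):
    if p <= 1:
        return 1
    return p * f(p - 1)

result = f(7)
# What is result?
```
Call trace:
f(p=7)
  f(p=6)
    f(p=5)
      f(p=4)
        f(p=3)
          f(p=2)
            f(p=1)
            -> return 1
          -> return 2
        -> return 6
      -> return 24
    -> return 120
  -> return 720
-> return 5040

Final answer: 5040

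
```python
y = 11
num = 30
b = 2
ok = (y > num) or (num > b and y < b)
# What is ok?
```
Trace:
  y=11
  y=11, num=30
  y=11, num=30, b=2
  y=11, num=30, b=2, ok=False

Final answer: False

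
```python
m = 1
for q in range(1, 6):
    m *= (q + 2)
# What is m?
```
Trace:
  m=1
  m=3, q=1
  m=12, q=2
  m=60, q=3
  m=360, q=4
  m=2520, q=5

Final answer: 2520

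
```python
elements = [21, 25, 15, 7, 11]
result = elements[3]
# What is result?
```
Trace:
  elements=[21, 25, 15, 7, 11]
  elements=[21, 25, 15, 7, 11], result=7

Final answer: 7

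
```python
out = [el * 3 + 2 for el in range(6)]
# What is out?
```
Trace:
  el=0
  el=1
  el=2
  el=3
  el=4
  el=5
  out=[2, 5, 8, 11, 14, 17]

Final answer: [2, 5, 8, 11, 14, 17]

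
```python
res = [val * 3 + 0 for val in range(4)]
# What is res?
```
Trace:
  val=0
  val=1
  val=2
  val=3
  res=[0, 3, 6, 9]

Final answer: [0, 3, 6, 9]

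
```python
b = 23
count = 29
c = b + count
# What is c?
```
Trace:
  b=23
  b=23, count=29
  b=23, count=29, c=52

Final answer: 52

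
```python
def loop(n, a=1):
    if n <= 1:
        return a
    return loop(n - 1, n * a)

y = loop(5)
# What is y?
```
Call trace:
loop(n=5, a=1)
  loop(n=4, a=5)
    loop(n=3, a=20)
      loop(n=2, a=60)
        loop(n=1, a=120)
        -> return 120
      -> return 120
    -> return 120
  -> return 120
-> return 120

Final answer: 120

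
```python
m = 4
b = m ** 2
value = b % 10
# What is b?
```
Trace:
  m=4
  m=4, b=16
  m=4, b=16, value=6

Final answer: 16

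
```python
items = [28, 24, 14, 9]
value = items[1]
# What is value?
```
Trace:
  items=[28, 24, 14, 9]
  items=[28, 24, 14, 9], value=24

Final answer: 24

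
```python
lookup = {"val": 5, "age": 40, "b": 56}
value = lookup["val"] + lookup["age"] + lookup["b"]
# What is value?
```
Trace:
  lookup={'val': 5, 'age': 40, 'b': 56}
  lookup={'val': 5, 'age': 40, 'b': 56}, value=101

Final answer: 101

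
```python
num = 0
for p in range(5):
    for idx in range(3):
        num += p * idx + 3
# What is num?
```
Trace:
  num=0
  num=3, p=0, idx=0
  num=6, p=0, idx=1
  num=9, p=0, idx=2
  num=12, p=1, idx=0
  num=16, p=1, idx=1
  num=21, p=1, idx=2
  num=24, p=2, idx=0
  num=29, p=2, idx=1
  num=36, p=2, idx=2
  num=39, p=3, idx=0
  num=45, p=3, idx=1
  num=54, p=3, idx=2
  num=57, p=4, idx=0
  num=64, p=4, idx=1
  num=75, p=4, idx=2

Final answer: 75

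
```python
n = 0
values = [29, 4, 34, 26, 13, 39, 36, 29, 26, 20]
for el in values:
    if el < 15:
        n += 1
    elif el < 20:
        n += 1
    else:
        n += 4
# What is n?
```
Trace:
  n=0
  n=4, el=29
  n=5, el=4
  n=9, el=34
  n=13, el=26
  n=14, el=13
  n=18, el=39
  n=22, el=36
  n=26, el=29
  n=30, el=26
  n=34, el=20

Final answer: 34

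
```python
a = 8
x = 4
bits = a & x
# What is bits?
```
Trace:
  a=8
  a=8, x=4
  a=8, x=4, bits=0

Final answer: 0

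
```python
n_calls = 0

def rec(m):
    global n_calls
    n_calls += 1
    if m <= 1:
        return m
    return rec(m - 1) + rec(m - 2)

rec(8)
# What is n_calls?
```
Call trace (a repeated sub-call is expanded the first time; later identical calls just restate its return value):
rec(m=8)
  rec(m=7)
    rec(m=6)
      rec(m=5)
        rec(m=4)
          rec(m=3)
            rec(m=2)
              rec(m=1)
              -> return 1
              rec(m=0)
              -> return 0
            -> return 1
            rec(m=1)
            -> return 1
          -> return 2
          rec(m=2) -> return 1  (same call as traced above)
        -> return 3
        rec(m=3) -> return 2  (same call as traced above)
      -> return 5
      rec(m=4) -> return 3  (same call as traced above)
    -> return 8
    rec(m=5) -> return 5  (same call as traced above)
  -> return 13
  rec(m=6) -> return 8  (same call as traced above)
-> return 21

n_calls is incremented once per call, so count the calls in each subtree. Let C(m) = number of calls made by rec(m).
C(0) = C(1) = 1 (base case, no recursion); C(m) = 1 + C(m - 1) + C(m - 2) otherwise.
C(2) = 1 + C(1) + C(0) = 1 + 1 + 1 = 3
C(3) = 1 + C(2) + C(1) = 1 + 3 + 1 = 5
C(4) = 1 + C(3) + C(2) = 1 + 5 + 3 = 9
C(5) = 1 + C(4) + C(3) = 1 + 9 + 5 = 15
C(6) = 1 + C(5) + C(4) = 1 + 15 + 9 = 25
C(7) = 1 + C(6) + C(5) = 1 + 25 + 15 = 41
C(8) = 1 + C(7) + C(6) = 1 + 41 + 25 = 67
n_calls = C(8) = 67

Final answer: 67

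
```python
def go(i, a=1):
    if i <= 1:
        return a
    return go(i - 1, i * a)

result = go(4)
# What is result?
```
Call trace:
go(i=4, a=1)
  go(i=3, a=4)
    go(i=2, a=12)
      go(i=1, a=24)
      -> return 24
    -> return 24
  -> return 24
-> return 24

Final answer: 24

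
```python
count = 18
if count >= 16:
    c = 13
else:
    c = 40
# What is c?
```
Trace:
  count=18
  count=18, c=13

Final answer: 13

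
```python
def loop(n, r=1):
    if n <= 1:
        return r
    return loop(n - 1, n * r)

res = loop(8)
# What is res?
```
Call trace:
loop(n=8, r=1)
  loop(n=7, r=8)
    loop(n=6, r=56)
      loop(n=5, r=336)
        loop(n=4, r=1680)
          loop(n=3, r=6720)
            loop(n=2, r=20160)
              loop(n=1, r=40320)
              -> return 40320
            -> return 40320
          -> return 40320
        -> return 40320
      -> return 40320
    -> return 40320
  -> return 40320
-> return 40320

Final answer: 40320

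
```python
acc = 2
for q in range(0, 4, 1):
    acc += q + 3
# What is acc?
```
Trace:
  acc=2
  acc=5, q=0
  acc=9, q=1
  acc=14, q=2
  acc=20, q=3

Final answer: 20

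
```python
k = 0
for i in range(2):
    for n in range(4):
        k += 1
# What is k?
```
Trace:
  k=0
  k=1, i=0, n=0
  k=2, i=0, n=1
  k=3, i=0, n=2
  k=4, i=0, n=3
  k=5, i=1, n=0
  k=6, i=1, n=1
  k=7, i=1, n=2
  k=8, i=1, n=3

Final answer: 8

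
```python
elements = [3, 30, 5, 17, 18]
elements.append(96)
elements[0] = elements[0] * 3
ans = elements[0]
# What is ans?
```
Trace:
  elements=[3, 30, 5, 17, 18]
  elements=[3, 30, 5, 17, 18, 96]
  elements=[9, 30, 5, 17, 18, 96]
  elements=[9, 30, 5, 17, 18, 96], ans=9

Final answer: 9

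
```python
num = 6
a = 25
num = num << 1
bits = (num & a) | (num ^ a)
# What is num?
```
Trace:
  num=6
  num=6, a=25
  num=12, a=25
  num=12, a=25, bits=29

Final answer: 12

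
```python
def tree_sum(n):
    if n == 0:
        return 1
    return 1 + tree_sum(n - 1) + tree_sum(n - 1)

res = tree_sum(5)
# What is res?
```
Call trace (a repeated sub-call is expanded the first time; later identical calls just restate its return value):
tree_sum(n=5)
  tree_sum(n=4)
    tree_sum(n=3)
      tree_sum(n=2)
        tree_sum(n=1)
          tree_sum(n=0)
          -> return 1
          tree_sum(n=0)
          -> return 1
        -> return 3
        tree_sum(n=1) -> return 3  (same call as traced above)
      -> return 7
      tree_sum(n=2) -> return 7  (same call as traced above)
    -> return 15
    tree_sum(n=3) -> return 15  (same call as traced above)
  -> return 31
  tree_sum(n=4) -> return 31  (same call as traced above)
-> return 63

Final answer: 63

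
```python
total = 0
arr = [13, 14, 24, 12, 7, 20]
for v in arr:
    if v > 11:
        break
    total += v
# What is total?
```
Trace:
  total=0
  total=0, v=13

Final answer: 0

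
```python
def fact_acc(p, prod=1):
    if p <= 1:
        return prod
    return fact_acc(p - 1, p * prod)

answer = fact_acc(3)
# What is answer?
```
Call trace:
fact_acc(p=3, prod=1)
  fact_acc(p=2, prod=3)
    fact_acc(p=1, prod=6)
    -> return 6
  -> return 6
-> return 6

Final answer: 6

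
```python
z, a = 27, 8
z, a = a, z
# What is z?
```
Trace:
  z=27, a=8
  z=8, a=27

Final answer: 8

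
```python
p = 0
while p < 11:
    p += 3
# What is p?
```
Trace:
  p=0
  p=3
  p=6
  p=9
  p=12

Final answer: 12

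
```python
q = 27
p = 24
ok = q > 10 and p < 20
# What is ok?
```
Trace:
  q=27
  q=27, p=24
  q=27, p=24, ok=False

Final answer: False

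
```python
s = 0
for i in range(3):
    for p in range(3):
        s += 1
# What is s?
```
Trace:
  s=0
  s=1, i=0, p=0
  s=2, i=0, p=1
  s=3, i=0, p=2
  s=4, i=1, p=0
  s=5, i=1, p=1
  s=6, i=1, p=2
  s=7, i=2, p=0
  s=8, i=2, p=1
  s=9, i=2, p=2

Final answer: 9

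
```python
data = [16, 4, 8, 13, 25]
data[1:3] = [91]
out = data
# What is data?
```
Trace:
  data=[16, 4, 8, 13, 25]
  data=[16, 91, 13, 25]
  data=[16, 91, 13, 25], out=[16, 91, 13, 25]

Final answer: [16, 91, 13, 25]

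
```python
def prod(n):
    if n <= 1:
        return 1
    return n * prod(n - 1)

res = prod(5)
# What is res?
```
Call trace:
prod(n=5)
  prod(n=4)
    prod(n=3)
      prod(n=2)
        prod(n=1)
        -> return 1
      -> return 2
    -> return 6
  -> return 24
-> return 120

Final answer: 120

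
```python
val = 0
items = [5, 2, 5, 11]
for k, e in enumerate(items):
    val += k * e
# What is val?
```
Trace:
  val=0
  val=0, k=0, e=5
  val=2, k=1, e=2
  val=12, k=2, e=5
  val=45, k=3, e=11

Final answer: 45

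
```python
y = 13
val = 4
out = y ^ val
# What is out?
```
Trace:
  y=13
  y=13, val=4
  y=13, val=4, out=9

Final answer: 9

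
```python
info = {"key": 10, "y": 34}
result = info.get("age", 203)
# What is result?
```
Trace:
  info={'key': 10, 'y': 34}
  info={'key': 10, 'y': 34}, result=203

Final answer: 203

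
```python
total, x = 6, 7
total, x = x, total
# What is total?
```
Trace:
  total=6, x=7
  total=7, x=6

Final answer: 7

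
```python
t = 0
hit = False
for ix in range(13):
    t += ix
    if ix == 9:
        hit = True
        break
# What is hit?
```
Trace:
  t=0
  t=0, hit=False
  t=0, hit=False, ix=0
  t=1, hit=False, ix=1
  t=3, hit=False, ix=2
  t=6, hit=False, ix=3
  t=10, hit=False, ix=4
  t=15, hit=False, ix=5
  t=21, hit=False, ix=6
  t=28, hit=False, ix=7
  t=36, hit=False, ix=8
  t=45, hit=True, ix=9

Final answer: True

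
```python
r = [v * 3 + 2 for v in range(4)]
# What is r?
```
Trace:
  v=0
  v=1
  v=2
  v=3
  r=[2, 5, 8, 11]

Final answer: [2, 5, 8, 11]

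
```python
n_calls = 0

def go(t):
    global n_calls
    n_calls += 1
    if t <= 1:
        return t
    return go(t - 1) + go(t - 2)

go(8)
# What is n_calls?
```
Call trace (a repeated sub-call is expanded the first time; later identical calls just restate its return value):
go(t=8)
  go(t=7)
    go(t=6)
      go(t=5)
        go(t=4)
          go(t=3)
            go(t=2)
              go(t=1)
              -> return 1
              go(t=0)
              -> return 0
            -> return 1
            go(t=1)
            -> return 1
          -> return 2
          go(t=2) -> return 1  (same call as traced above)
        -> return 3
        go(t=3) -> return 2  (same call as traced above)
      -> return 5
      go(t=4) -> return 3  (same call as traced above)
    -> return 8
    go(t=5) -> return 5  (same call as traced above)
  -> return 13
  go(t=6) -> return 8  (same call as traced above)
-> return 21

n_calls is incremented once per call, so count the calls in each subtree. Let C(t) = number of calls made by go(t).
C(0) = C(1) = 1 (base case, no recursion); C(t) = 1 + C(t - 1) + C(t - 2) otherwise.
C(2) = 1 + C(1) + C(0) = 1 + 1 + 1 = 3
C(3) = 1 + C(2) + C(1) = 1 + 3 + 1 = 5
C(4) = 1 + C(3) + C(2) = 1 + 5 + 3 = 9
C(5) = 1 + C(4) + C(3) = 1 + 9 + 5 = 15
C(6) = 1 + C(5) + C(4) = 1 + 15 + 9 = 25
C(7) = 1 + C(6) + C(5) = 1 + 25 + 15 = 41
C(8) = 1 + C(7) + C(6) = 1 + 41 + 25 = 67
n_calls = C(8) = 67

Final answer: 67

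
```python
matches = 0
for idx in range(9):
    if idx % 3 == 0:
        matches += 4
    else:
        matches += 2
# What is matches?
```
Trace:
  matches=0
  matches=4, idx=0
  matches=6, idx=1
  matches=8, idx=2
  matches=12, idx=3
  matches=14, idx=4
  matches=16, idx=5
  matches=20, idx=6
  matches=22, idx=7
  matches=24, idx=8

Final answer: 24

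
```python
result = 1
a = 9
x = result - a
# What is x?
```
Trace:
  result=1
  result=1, a=9
  result=1, a=9, x=-8

Final answer: -8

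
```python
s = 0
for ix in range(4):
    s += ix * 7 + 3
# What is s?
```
Trace:
  s=0
  s=3, ix=0
  s=13, ix=1
  s=30, ix=2
  s=54, ix=3

Final answer: 54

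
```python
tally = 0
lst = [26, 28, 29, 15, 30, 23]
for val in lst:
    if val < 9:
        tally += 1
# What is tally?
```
Trace:
  tally=0
  tally=0, val=26
  tally=0, val=28
  tally=0, val=29
  tally=0, val=15
  tally=0, val=30
  tally=0, val=23

Final answer: 0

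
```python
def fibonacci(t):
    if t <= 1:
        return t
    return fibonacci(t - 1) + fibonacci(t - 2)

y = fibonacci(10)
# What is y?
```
Call trace (a repeated sub-call is expanded the first time; later identical calls just restate its return value):
fibonacci(t=10)
  fibonacci(t=9)
    fibonacci(t=8)
      fibonacci(t=7)
        fibonacci(t=6)
          fibonacci(t=5)
            fibonacci(t=4)
              fibonacci(t=3)
                fibonacci(t=2)
                  fibonacci(t=1)
                  -> return 1
                  fibonacci(t=0)
                  -> return 0
                -> return 1
                fibonacci(t=1)
                -> return 1
              -> return 2
              fibonacci(t=2) -> return 1  (same call as traced above)
            -> return 3
            fibonacci(t=3) -> return 2  (same call as traced above)
          -> return 5
          fibonacci(t=4) -> return 3  (same call as traced above)
        -> return 8
        fibonacci(t=5) -> return 5  (same call as traced above)
      -> return 13
      fibonacci(t=6) -> return 8  (same call as traced above)
    -> return 21
    fibonacci(t=7) -> return 13  (same call as traced above)
  -> return 34
  fibonacci(t=8) -> return 21  (same call as traced above)
-> return 55

Final answer: 55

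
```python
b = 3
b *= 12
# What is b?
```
Trace:
  b=3
  b=36

Final answer: 36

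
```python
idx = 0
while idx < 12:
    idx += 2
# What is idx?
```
Trace:
  idx=0
  idx=2
  idx=4
  idx=6
  idx=8
  idx=10
  idx=12

Final answer: 12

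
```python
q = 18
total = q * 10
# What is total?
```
Trace:
  q=18
  q=18, total=180

Final answer: 180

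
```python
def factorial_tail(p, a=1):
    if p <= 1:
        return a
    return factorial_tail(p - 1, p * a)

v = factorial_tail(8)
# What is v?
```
Call trace:
factorial_tail(p=8, a=1)
  factorial_tail(p=7, a=8)
    factorial_tail(p=6, a=56)
      factorial_tail(p=5, a=336)
        factorial_tail(p=4, a=1680)
          factorial_tail(p=3, a=6720)
            factorial_tail(p=2, a=20160)
              factorial_tail(p=1, a=40320)
              -> return 40320
            -> return 40320
          -> return 40320
        -> return 40320
      -> return 40320
    -> return 40320
  -> return 40320
-> return 40320

Final answer: 40320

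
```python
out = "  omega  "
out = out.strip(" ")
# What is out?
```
Trace:
  out='  omega  '
  out='omega'

Final answer: 'omega'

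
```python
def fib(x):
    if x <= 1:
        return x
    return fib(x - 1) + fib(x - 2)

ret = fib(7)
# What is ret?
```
Call trace (a repeated sub-call is expanded the first time; later identical calls just restate its return value):
fib(x=7)
  fib(x=6)
    fib(x=5)
      fib(x=4)
        fib(x=3)
          fib(x=2)
            fib(x=1)
            -> return 1
            fib(x=0)
            -> return 0
          -> return 1
          fib(x=1)
          -> return 1
        -> return 2
        fib(x=2) -> return 1  (same call as traced above)
      -> return 3
      fib(x=3) -> return 2  (same call as traced above)
    -> return 5
    fib(x=4) -> return 3  (same call as traced above)
  -> return 8
  fib(x=5) -> return 5  (same call as traced above)
-> return 13

Final answer: 13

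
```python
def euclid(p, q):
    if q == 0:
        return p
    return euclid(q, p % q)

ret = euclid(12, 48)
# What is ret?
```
Call trace:
euclid(p=12, q=48)
  euclid(p=48, q=12)
    euclid(p=12, q=0)
    -> return 12
  -> return 12
-> return 12

Final answer: 12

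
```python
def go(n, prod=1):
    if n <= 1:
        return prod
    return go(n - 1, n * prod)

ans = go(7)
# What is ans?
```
Call trace:
go(n=7, prod=1)
  go(n=6, prod=7)
    go(n=5, prod=42)
      go(n=4, prod=210)
        go(n=3, prod=840)
          go(n=2, prod=2520)
            go(n=1, prod=5040)
            -> return 5040
          -> return 5040
        -> return 5040
      -> return 5040
    -> return 5040
  -> return 5040
-> return 5040

Final answer: 5040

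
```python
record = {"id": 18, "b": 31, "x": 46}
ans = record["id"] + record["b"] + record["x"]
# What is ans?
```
Trace:
  record={'id': 18, 'b': 31, 'x': 46}
  record={'id': 18, 'b': 31, 'x': 46}, ans=95

Final answer: 95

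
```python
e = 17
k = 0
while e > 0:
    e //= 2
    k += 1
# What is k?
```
Trace:
  e=17
  e=17, k=0
  e=8, k=1
  e=4, k=2
  e=2, k=3
  e=1, k=4
  e=0, k=5

Final answer: 5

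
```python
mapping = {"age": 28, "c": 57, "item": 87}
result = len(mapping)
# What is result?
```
Trace:
  mapping={'age': 28, 'c': 57, 'item': 87}
  mapping={'age': 28, 'c': 57, 'item': 87}, result=3

Final answer: 3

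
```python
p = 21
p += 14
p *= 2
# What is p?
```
Trace:
  p=21
  p=35
  p=70

Final answer: 70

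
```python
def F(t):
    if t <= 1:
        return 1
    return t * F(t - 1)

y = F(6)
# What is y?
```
Call trace:
F(t=6)
  F(t=5)
    F(t=4)
      F(t=3)
        F(t=2)
          F(t=1)
          -> return 1
        -> return 2
      -> return 6
    -> return 24
  -> return 120
-> return 720

Final answer: 720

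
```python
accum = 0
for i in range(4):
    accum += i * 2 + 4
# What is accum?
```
Trace:
  accum=0
  accum=4, i=0
  accum=10, i=1
  accum=18, i=2
  accum=28, i=3

Final answer: 28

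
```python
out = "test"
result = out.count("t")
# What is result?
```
Trace:
  out='test'
  out='test', result=2

Final answer: 2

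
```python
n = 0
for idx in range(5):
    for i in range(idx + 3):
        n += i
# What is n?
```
Trace:
  n=0
  n=0, idx=0, i=0
  n=1, idx=0, i=1
  n=3, idx=0, i=2
  n=3, idx=1, i=0
  n=4, idx=1, i=1
  n=6, idx=1, i=2
  n=9, idx=1, i=3
  n=9, idx=2, i=0
  n=10, idx=2, i=1
  n=12, idx=2, i=2
  n=15, idx=2, i=3
  n=19, idx=2, i=4
  n=19, idx=3, i=0
  n=20, idx=3, i=1
  n=22, idx=3, i=2
  n=25, idx=3, i=3
  n=29, idx=3, i=4
  n=34, idx=3, i=5
  n=34, idx=4, i=0
  n=35, idx=4, i=1
  n=37, idx=4, i=2
  n=40, idx=4, i=3
  n=44, idx=4, i=4
  n=49, idx=4, i=5
  n=55, idx=4, i=6

Final answer: 55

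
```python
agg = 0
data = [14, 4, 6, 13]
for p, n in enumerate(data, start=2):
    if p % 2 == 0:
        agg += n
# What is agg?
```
Trace:
  agg=0
  agg=14, p=2, n=14
  agg=14, p=3, n=4
  agg=20, p=4, n=6
  agg=20, p=5, n=13

Final answer: 20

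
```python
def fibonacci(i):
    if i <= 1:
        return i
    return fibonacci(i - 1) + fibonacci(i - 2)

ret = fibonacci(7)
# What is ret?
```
Call trace (a repeated sub-call is expanded the first time; later identical calls just restate its return value):
fibonacci(i=7)
  fibonacci(i=6)
    fibonacci(i=5)
      fibonacci(i=4)
        fibonacci(i=3)
          fibonacci(i=2)
            fibonacci(i=1)
            -> return 1
            fibonacci(i=0)
            -> return 0
          -> return 1
          fibonacci(i=1)
          -> return 1
        -> return 2
        fibonacci(i=2) -> return 1  (same call as traced above)
      -> return 3
      fibonacci(i=3) -> return 2  (same call as traced above)
    -> return 5
    fibonacci(i=4) -> return 3  (same call as traced above)
  -> return 8
  fibonacci(i=5) -> return 5  (same call as traced above)
-> return 13

Final answer: 13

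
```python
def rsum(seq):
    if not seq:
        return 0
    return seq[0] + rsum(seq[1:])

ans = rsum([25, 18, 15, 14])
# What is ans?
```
Call trace:
rsum(seq=[25, 18, 15, 14])
  rsum(seq=[18, 15, 14])
    rsum(seq=[15, 14])
      rsum(seq=[14])
        rsum(seq=[])
        -> return 0
      -> return 14
    -> return 29
  -> return 47
-> return 72

Final answer: 72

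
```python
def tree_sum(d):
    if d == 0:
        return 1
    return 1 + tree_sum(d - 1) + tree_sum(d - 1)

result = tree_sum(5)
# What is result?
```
Call trace (a repeated sub-call is expanded the first time; later identical calls just restate its return value):
tree_sum(d=5)
  tree_sum(d=4)
    tree_sum(d=3)
      tree_sum(d=2)
        tree_sum(d=1)
          tree_sum(d=0)
          -> return 1
          tree_sum(d=0)
          -> return 1
        -> return 3
        tree_sum(d=1) -> return 3  (same call as traced above)
      -> return 7
      tree_sum(d=2) -> return 7  (same call as traced above)
    -> return 15
    tree_sum(d=3) -> return 15  (same call as traced above)
  -> return 31
  tree_sum(d=4) -> return 31  (same call as traced above)
-> return 63

Final answer: 63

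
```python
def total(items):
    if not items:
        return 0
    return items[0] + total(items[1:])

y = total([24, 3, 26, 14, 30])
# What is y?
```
Call trace:
total(items=[24, 3, 26, 14, 30])
  total(items=[3, 26, 14, 30])
    total(items=[26, 14, 30])
      total(items=[14, 30])
        total(items=[30])
          total(items=[])
          -> return 0
        -> return 30
      -> return 44
    -> return 70
  -> return 73
-> return 97

Final answer: 97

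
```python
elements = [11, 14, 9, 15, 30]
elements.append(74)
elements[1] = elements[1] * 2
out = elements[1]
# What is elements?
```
Trace:
  elements=[11, 14, 9, 15, 30]
  elements=[11, 14, 9, 15, 30, 74]
  elements=[11, 28, 9, 15, 30, 74]
  elements=[11, 28, 9, 15, 30, 74], out=28

Final answer: [11, 28, 9, 15, 30, 74]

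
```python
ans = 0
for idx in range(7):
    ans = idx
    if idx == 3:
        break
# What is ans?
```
Trace:
  ans=0
  ans=0, idx=0
  ans=1, idx=1
  ans=2, idx=2
  ans=3, idx=3

Final answer: 3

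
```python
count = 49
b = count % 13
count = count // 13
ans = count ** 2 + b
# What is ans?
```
Trace:
  count=49
  count=49, b=10
  count=3, b=10
  count=3, b=10, ans=19

Final answer: 19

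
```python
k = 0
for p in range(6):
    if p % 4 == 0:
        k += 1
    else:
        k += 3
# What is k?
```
Trace:
  k=0
  k=1, p=0
  k=4, p=1
  k=7, p=2
  k=10, p=3
  k=11, p=4
  k=14, p=5

Final answer: 14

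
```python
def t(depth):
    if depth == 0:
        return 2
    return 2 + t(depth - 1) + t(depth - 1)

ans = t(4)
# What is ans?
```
Call trace (a repeated sub-call is expanded the first time; later identical calls just restate its return value):
t(depth=4)
  t(depth=3)
    t(depth=2)
      t(depth=1)
        t(depth=0)
        -> return 2
        t(depth=0)
        -> return 2
      -> return 6
      t(depth=1) -> return 6  (same call as traced above)
    -> return 14
    t(depth=2) -> return 14  (same call as traced above)
  -> return 30
  t(depth=3) -> return 30  (same call as traced above)
-> return 62

Final answer: 62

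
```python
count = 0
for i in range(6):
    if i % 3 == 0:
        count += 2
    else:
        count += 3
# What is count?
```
Trace:
  count=0
  count=2, i=0
  count=5, i=1
  count=8, i=2
  count=10, i=3
  count=13, i=4
  count=16, i=5

Final answer: 16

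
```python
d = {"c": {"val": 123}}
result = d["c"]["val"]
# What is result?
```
Trace:
  d={'c': {'val': 123}}
  d={'c': {'val': 123}}, result=123

Final answer: 123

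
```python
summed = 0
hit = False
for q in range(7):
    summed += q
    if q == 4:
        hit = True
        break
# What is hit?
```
Trace:
  summed=0
  summed=0, hit=False
  summed=0, hit=False, q=0
  summed=1, hit=False, q=1
  summed=3, hit=False, q=2
  summed=6, hit=False, q=3
  summed=10, hit=True, q=4

Final answer: True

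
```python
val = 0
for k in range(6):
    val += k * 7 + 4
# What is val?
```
Trace:
  val=0
  val=4, k=0
  val=15, k=1
  val=33, k=2
  val=58, k=3
  val=90, k=4
  val=129, k=5

Final answer: 129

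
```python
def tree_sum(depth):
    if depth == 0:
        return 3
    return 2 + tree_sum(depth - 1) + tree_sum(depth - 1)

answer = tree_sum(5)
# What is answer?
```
Call trace (a repeated sub-call is expanded the first time; later identical calls just restate its return value):
tree_sum(depth=5)
  tree_sum(depth=4)
    tree_sum(depth=3)
      tree_sum(depth=2)
        tree_sum(depth=1)
          tree_sum(depth=0)
          -> return 3
          tree_sum(depth=0)
          -> return 3
        -> return 8
        tree_sum(depth=1) -> return 8  (same call as traced above)
      -> return 18
      tree_sum(depth=2) -> return 18  (same call as traced above)
    -> return 38
    tree_sum(depth=3) -> return 38  (same call as traced above)
  -> return 78
  tree_sum(depth=4) -> return 78  (same call as traced above)
-> return 158

Final answer: 158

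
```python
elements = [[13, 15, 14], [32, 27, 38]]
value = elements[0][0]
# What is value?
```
Trace:
  elements=[[13, 15, 14], [32, 27, 38]]
  elements=[[13, 15, 14], [32, 27, 38]], value=13

Final answer: 13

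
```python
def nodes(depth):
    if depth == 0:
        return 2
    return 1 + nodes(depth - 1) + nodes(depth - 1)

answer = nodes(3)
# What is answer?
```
Call trace (a repeated sub-call is expanded the first time; later identical calls just restate its return value):
nodes(depth=3)
  nodes(depth=2)
    nodes(depth=1)
      nodes(depth=0)
      -> return 2
      nodes(depth=0)
      -> return 2
    -> return 5
    nodes(depth=1) -> return 5  (same call as traced above)
  -> return 11
  nodes(depth=2) -> return 11  (same call as traced above)
-> return 23

Final answer: 23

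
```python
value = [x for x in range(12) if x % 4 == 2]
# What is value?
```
Trace:
  x=0
  x=1
  x=2
  x=3
  x=4
  x=5
  x=6
  x=7
  x=8
  x=9
  x=10
  x=11
  value=[2, 6, 10]

Final answer: [2, 6, 10]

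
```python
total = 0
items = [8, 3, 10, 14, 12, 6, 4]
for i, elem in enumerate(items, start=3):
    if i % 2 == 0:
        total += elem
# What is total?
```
Trace:
  total=0
  total=0, i=3, elem=8
  total=3, i=4, elem=3
  total=3, i=5, elem=10
  total=17, i=6, elem=14
  total=17, i=7, elem=12
  total=23, i=8, elem=6
  total=23, i=9, elem=4

Final answer: 23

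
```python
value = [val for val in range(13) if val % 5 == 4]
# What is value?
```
Trace:
  val=0
  val=1
  val=2
  val=3
  val=4
  val=5
  val=6
  val=7
  val=8
  val=9
  val=10
  val=11
  val=12
  value=[4, 9]

Final answer: [4, 9]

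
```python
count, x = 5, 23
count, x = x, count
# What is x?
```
Trace:
  count=5, x=23
  count=23, x=5

Final answer: 5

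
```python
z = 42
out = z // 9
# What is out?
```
Trace:
  z=42
  z=42, out=4

Final answer: 4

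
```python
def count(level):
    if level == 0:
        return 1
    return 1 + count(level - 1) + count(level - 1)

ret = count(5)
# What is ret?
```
Call trace (a repeated sub-call is expanded the first time; later identical calls just restate its return value):
count(level=5)
  count(level=4)
    count(level=3)
      count(level=2)
        count(level=1)
          count(level=0)
          -> return 1
          count(level=0)
          -> return 1
        -> return 3
        count(level=1) -> return 3  (same call as traced above)
      -> return 7
      count(level=2) -> return 7  (same call as traced above)
    -> return 15
    count(level=3) -> return 15  (same call as traced above)
  -> return 31
  count(level=4) -> return 31  (same call as traced above)
-> return 63

Final answer: 63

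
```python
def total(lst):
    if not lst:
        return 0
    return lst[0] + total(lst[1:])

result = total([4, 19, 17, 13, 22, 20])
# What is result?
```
Call trace:
total(lst=[4, 19, 17, 13, 22, 20])
  total(lst=[19, 17, 13, 22, 20])
    total(lst=[17, 13, 22, 20])
      total(lst=[13, 22, 20])
        total(lst=[22, 20])
          total(lst=[20])
            total(lst=[])
            -> return 0
          -> return 20
        -> return 42
      -> return 55
    -> return 72
  -> return 91
-> return 95

Final answer: 95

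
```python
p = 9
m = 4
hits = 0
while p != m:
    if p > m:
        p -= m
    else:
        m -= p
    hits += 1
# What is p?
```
Trace:
  p=9
  p=9, m=4
  p=9, m=4, hits=0
  p=5, m=4, hits=1
  p=1, m=4, hits=2
  p=1, m=3, hits=3
  p=1, m=2, hits=4
  p=1, m=1, hits=5

Final answer: 1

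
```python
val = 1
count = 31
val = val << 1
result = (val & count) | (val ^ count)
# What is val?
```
Trace:
  val=1
  val=1, count=31
  val=2, count=31
  val=2, count=31, result=31

Final answer: 2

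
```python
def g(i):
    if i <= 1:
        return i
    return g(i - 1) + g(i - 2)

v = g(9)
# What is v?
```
Call trace (a repeated sub-call is expanded the first time; later identical calls just restate its return value):
g(i=9)
  g(i=8)
    g(i=7)
      g(i=6)
        g(i=5)
          g(i=4)
            g(i=3)
              g(i=2)
                g(i=1)
                -> return 1
                g(i=0)
                -> return 0
              -> return 1
              g(i=1)
              -> return 1
            -> return 2
            g(i=2) -> return 1  (same call as traced above)
          -> return 3
          g(i=3) -> return 2  (same call as traced above)
        -> return 5
        g(i=4) -> return 3  (same call as traced above)
      -> return 8
      g(i=5) -> return 5  (same call as traced above)
    -> return 13
    g(i=6) -> return 8  (same call as traced above)
  -> return 21
  g(i=7) -> return 13  (same call as traced above)
-> return 34

Final answer: 34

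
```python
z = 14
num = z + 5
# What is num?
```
Trace:
  z=14
  z=14, num=19

Final answer: 19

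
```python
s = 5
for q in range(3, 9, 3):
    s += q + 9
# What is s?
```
Trace:
  s=5
  s=17, q=3
  s=32, q=6

Final answer: 32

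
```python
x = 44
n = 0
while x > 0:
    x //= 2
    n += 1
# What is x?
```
Trace:
  x=44
  x=44, n=0
  x=22, n=1
  x=11, n=2
  x=5, n=3
  x=2, n=4
  x=1, n=5
  x=0, n=6

Final answer: 0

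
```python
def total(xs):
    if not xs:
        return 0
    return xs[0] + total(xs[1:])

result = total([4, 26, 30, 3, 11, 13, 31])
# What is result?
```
Call trace:
total(xs=[4, 26, 30, 3, 11, 13, 31])
  total(xs=[26, 30, 3, 11, 13, 31])
    total(xs=[30, 3, 11, 13, 31])
      total(xs=[3, 11, 13, 31])
        total(xs=[11, 13, 31])
          total(xs=[13, 31])
            total(xs=[31])
              total(xs=[])
              -> return 0
            -> return 31
          -> return 44
        -> return 55
      -> return 58
    -> return 88
  -> return 114
-> return 118

Final answer: 118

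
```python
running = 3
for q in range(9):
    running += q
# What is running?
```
Trace:
  running=3
  running=3, q=0
  running=4, q=1
  running=6, q=2
  running=9, q=3
  running=13, q=4
  running=18, q=5
  running=24, q=6
  running=31, q=7
  running=39, q=8

Final answer: 39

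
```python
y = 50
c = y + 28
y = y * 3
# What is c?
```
Trace:
  y=50
  y=50, c=78
  y=150, c=78

Final answer: 78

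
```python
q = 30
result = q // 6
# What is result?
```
Trace:
  q=30
  q=30, result=5

Final answer: 5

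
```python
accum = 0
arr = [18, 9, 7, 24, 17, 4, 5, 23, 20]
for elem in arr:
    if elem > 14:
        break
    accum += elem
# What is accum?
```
Trace:
  accum=0
  accum=0, elem=18

Final answer: 0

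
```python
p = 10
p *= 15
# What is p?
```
Trace:
  p=10
  p=150

Final answer: 150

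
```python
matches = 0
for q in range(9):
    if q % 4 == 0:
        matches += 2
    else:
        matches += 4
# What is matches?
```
Trace:
  matches=0
  matches=2, q=0
  matches=6, q=1
  matches=10, q=2
  matches=14, q=3
  matches=16, q=4
  matches=20, q=5
  matches=24, q=6
  matches=28, q=7
  matches=30, q=8

Final answer: 30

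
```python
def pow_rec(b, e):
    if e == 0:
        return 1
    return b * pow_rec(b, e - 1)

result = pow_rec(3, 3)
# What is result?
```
Call trace:
pow_rec(b=3, e=3)
  pow_rec(b=3, e=2)
    pow_rec(b=3, e=1)
      pow_rec(b=3, e=0)
      -> return 1
    -> return 3
  -> return 9
-> return 27

Final answer: 27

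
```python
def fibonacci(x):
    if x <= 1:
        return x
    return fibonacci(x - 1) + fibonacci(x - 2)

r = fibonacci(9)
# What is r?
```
Call trace (a repeated sub-call is expanded the first time; later identical calls just restate its return value):
fibonacci(x=9)
  fibonacci(x=8)
    fibonacci(x=7)
      fibonacci(x=6)
        fibonacci(x=5)
          fibonacci(x=4)
            fibonacci(x=3)
              fibonacci(x=2)
                fibonacci(x=1)
                -> return 1
                fibonacci(x=0)
                -> return 0
              -> return 1
              fibonacci(x=1)
              -> return 1
            -> return 2
            fibonacci(x=2) -> return 1  (same call as traced above)
          -> return 3
          fibonacci(x=3) -> return 2  (same call as traced above)
        -> return 5
        fibonacci(x=4) -> return 3  (same call as traced above)
      -> return 8
      fibonacci(x=5) -> return 5  (same call as traced above)
    -> return 13
    fibonacci(x=6) -> return 8  (same call as traced above)
  -> return 21
  fibonacci(x=7) -> return 13  (same call as traced above)
-> return 34

Final answer: 34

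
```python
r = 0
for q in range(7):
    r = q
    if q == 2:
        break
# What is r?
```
Trace:
  r=0
  r=0, q=0
  r=1, q=1
  r=2, q=2

Final answer: 2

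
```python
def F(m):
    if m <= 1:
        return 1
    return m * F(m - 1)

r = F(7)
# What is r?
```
Call trace:
F(m=7)
  F(m=6)
    F(m=5)
      F(m=4)
        F(m=3)
          F(m=2)
            F(m=1)
            -> return 1
          -> return 2
        -> return 6
      -> return 24
    -> return 120
  -> return 720
-> return 5040

Final answer: 5040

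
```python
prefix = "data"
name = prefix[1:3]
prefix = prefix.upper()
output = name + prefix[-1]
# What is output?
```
Trace:
  prefix='data'
  prefix='data', name='at'
  prefix='DATA', name='at'
  prefix='DATA', name='at', output='atA'

Final answer: 'atA'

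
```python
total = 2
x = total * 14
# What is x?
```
Trace:
  total=2
  total=2, x=28

Final answer: 28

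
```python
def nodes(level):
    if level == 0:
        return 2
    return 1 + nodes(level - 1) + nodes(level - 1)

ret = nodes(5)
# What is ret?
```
Call trace (a repeated sub-call is expanded the first time; later identical calls just restate its return value):
nodes(level=5)
  nodes(level=4)
    nodes(level=3)
      nodes(level=2)
        nodes(level=1)
          nodes(level=0)
          -> return 2
          nodes(level=0)
          -> return 2
        -> return 5
        nodes(level=1) -> return 5  (same call as traced above)
      -> return 11
      nodes(level=2) -> return 11  (same call as traced above)
    -> return 23
    nodes(level=3) -> return 23  (same call as traced above)
  -> return 47
  nodes(level=4) -> return 47  (same call as traced above)
-> return 95

Final answer: 95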